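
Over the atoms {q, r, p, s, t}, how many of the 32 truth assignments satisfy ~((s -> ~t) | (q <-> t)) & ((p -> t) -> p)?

2

Initial set: {T (~((s -> ~t) | (q <-> t)) & ((p -> t) -> p))}.
T (~((s -> ~t) | (q <-> t)) & ((p -> t) -> p)): α-rule — add T ~((s -> ~t) | (q <-> t)), T ((p -> t) -> p).
T ~((s -> ~t) | (q <-> t)): α-rule — add F (s -> ~t), F (q <-> t).
F (s -> ~t): α-rule — add T s, F ~t.
T ((p -> t) -> p): β-rule — branch into F (p -> t)  //  T p.
  branch 1 (add F (p -> t)):
    F (p -> t): α-rule — add T p, F t.
    × closes — contains both t and ~t.
  branch 2 (add T p):
    F (q <-> t): β-rule — branch into T q, F t  //  F q, T t.
      branch 2.1 (add T q, F t):
        × closes — contains both t and ~t.
      branch 2.2 (add F q, T t):
        ○ open, literals {p=T, q=F, s=T, t=T}.
2 branches closed, 1 open.
Each open branch fixes some atoms; the unmentioned ones are free. Counting distinct full assignments: branch {p=T, q=F, s=T, t=T} (r) contributes 2 new. Total: 2.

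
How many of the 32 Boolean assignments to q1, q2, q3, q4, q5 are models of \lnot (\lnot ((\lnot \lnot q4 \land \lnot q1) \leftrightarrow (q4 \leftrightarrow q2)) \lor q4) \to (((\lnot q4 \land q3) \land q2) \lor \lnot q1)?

Initial set: {(\lnot (\lnot ((\lnot \lnot q4 \land \lnot q1) \leftrightarrow (q4 \leftrightarrow q2)) \lor q4) \to (((\lnot q4 \land q3) \land q2) \lor \lnot q1))}.
(\lnot (\lnot ((\lnot \lnot q4 \land \lnot q1) \leftrightarrow (q4 \leftrightarrow q2)) \lor q4) \to (((\lnot q4 \land q3) \land q2) \lor \lnot q1)): β-rule — branch into \lnot \lnot (\lnot ((\lnot \lnot q4 \land \lnot q1) \leftrightarrow (q4 \leftrightarrow q2)) \lor q4)  //  (((\lnot q4 \land q3) \land q2) \lor \lnot q1).
  branch 1 (add \lnot \lnot (\lnot ((\lnot \lnot q4 \land \lnot q1) \leftrightarrow (q4 \leftrightarrow q2)) \lor q4)):
    \lnot \lnot (\lnot ((\lnot \lnot q4 \land \lnot q1) \leftrightarrow (q4 \leftrightarrow q2)) \lor q4): β-rule — branch into \lnot ((\lnot \lnot q4 \land \lnot q1) \leftrightarrow (q4 \leftrightarrow q2))  //  q4.
      branch 1.1 (add \lnot ((\lnot \lnot q4 \land \lnot q1) \leftrightarrow (q4 \leftrightarrow q2))):
        \lnot ((\lnot \lnot q4 \land \lnot q1) \leftrightarrow (q4 \leftrightarrow q2)): β-rule — branch into (\lnot \lnot q4 \land \lnot q1), \lnot (q4 \leftrightarrow q2)  //  \lnot (\lnot \lnot q4 \land \lnot q1), (q4 \leftrightarrow q2).
          branch 1.1.1 (add (\lnot \lnot q4 \land \lnot q1), \lnot (q4 \leftrightarrow q2)):
            (\lnot \lnot q4 \land \lnot q1): α-rule — add \lnot \lnot q4, \lnot q1.
            \lnot \lnot q4: drop double negation, giving q4.
            \lnot (q4 \leftrightarrow q2): β-rule — branch into q4, \lnot q2  //  \lnot q4, q2.
              branch 1.1.1.1 (add q4, \lnot q2):
                ○ open, literals {q1=F, q2=F, q4=T}.
              branch 1.1.1.2 (add \lnot q4, q2):
                × closes — contains both q4 and \lnot q4.
          branch 1.1.2 (add \lnot (\lnot \lnot q4 \land \lnot q1), (q4 \leftrightarrow q2)):
            \lnot (\lnot \lnot q4 \land \lnot q1): β-rule — branch into \lnot \lnot \lnot q4  //  \lnot \lnot q1.
              branch 1.1.2.1 (add \lnot \lnot \lnot q4):
                \lnot \lnot \lnot q4: drop double negation, giving \lnot q4.
                (q4 \leftrightarrow q2): β-rule — branch into q4, q2  //  \lnot q4, \lnot q2.
                  branch 1.1.2.1.1 (add q4, q2):
                    × closes — contains both q4 and \lnot q4.
                  branch 1.1.2.1.2 (add \lnot q4, \lnot q2):
                    ○ open, literals {q2=F, q4=F}.
              branch 1.1.2.2 (add \lnot \lnot q1):
                (q4 \leftrightarrow q2): β-rule — branch into q4, q2  //  \lnot q4, \lnot q2.
                  branch 1.1.2.2.1 (add q4, q2):
                    ○ open, literals {q1=T, q2=T, q4=T}.
                  branch 1.1.2.2.2 (add \lnot q4, \lnot q2):
                    ○ open, literals {q1=T, q2=F, q4=F}.
      branch 1.2 (add q4):
        ○ open, literals {q4=T}.
  branch 2 (add (((\lnot q4 \land q3) \land q2) \lor \lnot q1)):
    (((\lnot q4 \land q3) \land q2) \lor \lnot q1): β-rule — branch into ((\lnot q4 \land q3) \land q2)  //  \lnot q1.
      branch 2.1 (add ((\lnot q4 \land q3) \land q2)):
        ((\lnot q4 \land q3) \land q2): α-rule — add (\lnot q4 \land q3), q2.
        (\lnot q4 \land q3): α-rule — add \lnot q4, q3.
        ○ open, literals {q2=T, q3=T, q4=F}.
      branch 2.2 (add \lnot q1):
        ○ open, literals {q1=F}.
2 branches closed, 7 open.
Each open branch fixes some atoms; the unmentioned ones are free. Counting distinct full assignments: branch {q1=F, q2=F, q4=T} (q3, q5) contributes 4 new; branch {q2=F, q4=F} (q1, q3, q5) contributes 8 new; branch {q1=T, q2=T, q4=T} (q3, q5) contributes 4 new; branch {q1=T, q2=F, q4=F} (q3, q5) contributes 0 new; branch {q4=T} (q1, q2, q3, q5) contributes 8 new; branch {q2=T, q3=T, q4=F} (q1, q5) contributes 4 new; branch {q1=F} (q2, q3, q4, q5) contributes 2 new. Total: 30.

30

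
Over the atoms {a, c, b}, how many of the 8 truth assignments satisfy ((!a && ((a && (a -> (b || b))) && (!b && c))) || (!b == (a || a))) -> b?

6

Initial set: {(((!a && ((a && (a -> (b || b))) && (!b && c))) || (!b == (a || a))) -> b)}.
(((!a && ((a && (a -> (b || b))) && (!b && c))) || (!b == (a || a))) -> b): β-rule — branch into !((!a && ((a && (a -> (b || b))) && (!b && c))) || (!b == (a || a)))  //  b.
  branch 1 (add !((!a && ((a && (a -> (b || b))) && (!b && c))) || (!b == (a || a)))):
    !((!a && ((a && (a -> (b || b))) && (!b && c))) || (!b == (a || a))): α-rule — add !(!a && ((a && (a -> (b || b))) && (!b && c))), !(!b == (a || a)).
    !(!a && ((a && (a -> (b || b))) && (!b && c))): β-rule — branch into !!a  //  !((a && (a -> (b || b))) && (!b && c)).
      branch 1.1 (add !!a):
        !(!b == (a || a)): β-rule — branch into !b, !(a || a)  //  !!b, (a || a).
          branch 1.1.1 (add !b, !(a || a)):
            !(a || a): α-rule — add !a, !a.
            × closes — contains both a and !a.
          branch 1.1.2 (add !!b, (a || a)):
            (a || a): β-rule — branch into a  //  a.
              branch 1.1.2.1 (add a):
                ○ open, literals {a=T, b=T}.
              branch 1.1.2.2 (add a):
                ○ open, literals {a=T, b=T}.
      branch 1.2 (add !((a && (a -> (b || b))) && (!b && c))):
        !(!b == (a || a)): β-rule — branch into !b, !(a || a)  //  !!b, (a || a).
          branch 1.2.1 (add !b, !(a || a)):
            !(a || a): α-rule — add !a, !a.
            !((a && (a -> (b || b))) && (!b && c)): β-rule — branch into !(a && (a -> (b || b)))  //  !(!b && c).
              branch 1.2.1.1 (add !(a && (a -> (b || b)))):
                !(a && (a -> (b || b))): β-rule — branch into !a  //  !(a -> (b || b)).
                  branch 1.2.1.1.1 (add !a):
                    ○ open, literals {a=F, b=F}.
                  branch 1.2.1.1.2 (add !(a -> (b || b))):
                    !(a -> (b || b)): α-rule — add a, !(b || b).
                    × closes — contains both a and !a.
              branch 1.2.1.2 (add !(!b && c)):
                !(!b && c): β-rule — branch into !!b  //  !c.
                  branch 1.2.1.2.1 (add !!b):
                    × closes — contains both b and !b.
                  branch 1.2.1.2.2 (add !c):
                    ○ open, literals {a=F, b=F, c=F}.
          branch 1.2.2 (add !!b, (a || a)):
            !((a && (a -> (b || b))) && (!b && c)): β-rule — branch into !(a && (a -> (b || b)))  //  !(!b && c).
              branch 1.2.2.1 (add !(a && (a -> (b || b)))):
                (a || a): β-rule — branch into a  //  a.
                  branch 1.2.2.1.1 (add a):
                    !(a && (a -> (b || b))): β-rule — branch into !a  //  !(a -> (b || b)).
                      branch 1.2.2.1.1.1 (add !a):
                        × closes — contains both a and !a.
                      branch 1.2.2.1.1.2 (add !(a -> (b || b))):
                        !(a -> (b || b)): α-rule — add a, !(b || b).
                        !(b || b): α-rule — add !b, !b.
                        × closes — contains both b and !b.
                  branch 1.2.2.1.2 (add a):
                    !(a && (a -> (b || b))): β-rule — branch into !a  //  !(a -> (b || b)).
                      branch 1.2.2.1.2.1 (add !a):
                        × closes — contains both a and !a.
                      branch 1.2.2.1.2.2 (add !(a -> (b || b))):
                        !(a -> (b || b)): α-rule — add a, !(b || b).
                        !(b || b): α-rule — add !b, !b.
                        × closes — contains both b and !b.
              branch 1.2.2.2 (add !(!b && c)):
                (a || a): β-rule — branch into a  //  a.
                  branch 1.2.2.2.1 (add a):
                    !(!b && c): β-rule — branch into !!b  //  !c.
                      branch 1.2.2.2.1.1 (add !!b):
                        ○ open, literals {a=T, b=T}.
                      branch 1.2.2.2.1.2 (add !c):
                        ○ open, literals {a=T, b=T, c=F}.
                  branch 1.2.2.2.2 (add a):
                    !(!b && c): β-rule — branch into !!b  //  !c.
                      branch 1.2.2.2.2.1 (add !!b):
                        ○ open, literals {a=T, b=T}.
                      branch 1.2.2.2.2.2 (add !c):
                        ○ open, literals {a=T, b=T, c=F}.
  branch 2 (add b):
    ○ open, literals {b=T}.
7 branches closed, 9 open.
Each open branch fixes some atoms; the unmentioned ones are free. Counting distinct full assignments: branch {a=T, b=T} (c) contributes 2 new; branch {a=T, b=T} (c) contributes 0 new; branch {a=F, b=F} (c) contributes 2 new; branch {a=F, b=F, c=F} (none free) contributes 0 new; branch {a=T, b=T} (c) contributes 0 new; branch {a=T, b=T, c=F} (none free) contributes 0 new; branch {a=T, b=T} (c) contributes 0 new; branch {a=T, b=T, c=F} (none free) contributes 0 new; branch {b=T} (a, c) contributes 2 new. Total: 6.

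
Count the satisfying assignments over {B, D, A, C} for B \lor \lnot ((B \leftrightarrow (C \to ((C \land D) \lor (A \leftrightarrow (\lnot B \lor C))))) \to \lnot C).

9

Initial set: {T (B \lor \lnot ((B \leftrightarrow (C \to ((C \land D) \lor (A \leftrightarrow (\lnot B \lor C))))) \to \lnot C))}.
T (B \lor \lnot ((B \leftrightarrow (C \to ((C \land D) \lor (A \leftrightarrow (\lnot B \lor C))))) \to \lnot C)): β-rule — branch into T B  //  T \lnot ((B \leftrightarrow (C \to ((C \land D) \lor (A \leftrightarrow (\lnot B \lor C))))) \to \lnot C).
  branch 1 (add T B):
    ○ open, literals {B=1}.
  branch 2 (add T \lnot ((B \leftrightarrow (C \to ((C \land D) \lor (A \leftrightarrow (\lnot B \lor C))))) \to \lnot C)):
    T \lnot ((B \leftrightarrow (C \to ((C \land D) \lor (A \leftrightarrow (\lnot B \lor C))))) \to \lnot C): α-rule — add T (B \leftrightarrow (C \to ((C \land D) \lor (A \leftrightarrow (\lnot B \lor C))))), F \lnot C.
    T (B \leftrightarrow (C \to ((C \land D) \lor (A \leftrightarrow (\lnot B \lor C))))): β-rule — branch into T B, T (C \to ((C \land D) \lor (A \leftrightarrow (\lnot B \lor C))))  //  F B, F (C \to ((C \land D) \lor (A \leftrightarrow (\lnot B \lor C)))).
      branch 2.1 (add T B, T (C \to ((C \land D) \lor (A \leftrightarrow (\lnot B \lor C))))):
        T (C \to ((C \land D) \lor (A \leftrightarrow (\lnot B \lor C)))): β-rule — branch into F C  //  T ((C \land D) \lor (A \leftrightarrow (\lnot B \lor C))).
          branch 2.1.1 (add F C):
            × closes — contains both C and \lnot C.
          branch 2.1.2 (add T ((C \land D) \lor (A \leftrightarrow (\lnot B \lor C)))):
            T ((C \land D) \lor (A \leftrightarrow (\lnot B \lor C))): β-rule — branch into T (C \land D)  //  T (A \leftrightarrow (\lnot B \lor C)).
              branch 2.1.2.1 (add T (C \land D)):
                T (C \land D): α-rule — add T C, T D.
                ○ open, literals {B=1, C=1, D=1}.
              branch 2.1.2.2 (add T (A \leftrightarrow (\lnot B \lor C))):
                T (A \leftrightarrow (\lnot B \lor C)): β-rule — branch into T A, T (\lnot B \lor C)  //  F A, F (\lnot B \lor C).
                  branch 2.1.2.2.1 (add T A, T (\lnot B \lor C)):
                    T (\lnot B \lor C): β-rule — branch into T \lnot B  //  T C.
                      branch 2.1.2.2.1.1 (add T \lnot B):
                        × closes — contains both B and \lnot B.
                      branch 2.1.2.2.1.2 (add T C):
                        ○ open, literals {A=1, B=1, C=1}.
                  branch 2.1.2.2.2 (add F A, F (\lnot B \lor C)):
                    F (\lnot B \lor C): α-rule — add F \lnot B, F C.
                    × closes — contains both C and \lnot C.
      branch 2.2 (add F B, F (C \to ((C \land D) \lor (A \leftrightarrow (\lnot B \lor C))))):
        F (C \to ((C \land D) \lor (A \leftrightarrow (\lnot B \lor C)))): α-rule — add T C, F ((C \land D) \lor (A \leftrightarrow (\lnot B \lor C))).
        F ((C \land D) \lor (A \leftrightarrow (\lnot B \lor C))): α-rule — add F (C \land D), F (A \leftrightarrow (\lnot B \lor C)).
        F (C \land D): β-rule — branch into F C  //  F D.
          branch 2.2.1 (add F C):
            × closes — contains both C and \lnot C.
          branch 2.2.2 (add F D):
            F (A \leftrightarrow (\lnot B \lor C)): β-rule — branch into T A, F (\lnot B \lor C)  //  F A, T (\lnot B \lor C).
              branch 2.2.2.1 (add T A, F (\lnot B \lor C)):
                F (\lnot B \lor C): α-rule — add F \lnot B, F C.
                × closes — contains both B and \lnot B.
              branch 2.2.2.2 (add F A, T (\lnot B \lor C)):
                T (\lnot B \lor C): β-rule — branch into T \lnot B  //  T C.
                  branch 2.2.2.2.1 (add T \lnot B):
                    ○ open, literals {A=0, B=0, C=1, D=0}.
                  branch 2.2.2.2.2 (add T C):
                    ○ open, literals {A=0, B=0, C=1, D=0}.
5 branches closed, 5 open.
Each open branch fixes some atoms; the unmentioned ones are free. Counting distinct full assignments: branch {B=1} (D, A, C) contributes 8 new; branch {B=1, C=1, D=1} (A) contributes 0 new; branch {A=1, B=1, C=1} (D) contributes 0 new; branch {A=0, B=0, C=1, D=0} (none free) contributes 1 new; branch {A=0, B=0, C=1, D=0} (none free) contributes 0 new. Total: 9.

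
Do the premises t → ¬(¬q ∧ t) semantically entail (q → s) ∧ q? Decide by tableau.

Initial set: {T (t → ¬(¬q ∧ t)); F ((q → s) ∧ q)}.
T (t → ¬(¬q ∧ t)): β-rule — branch into F t  //  T ¬(¬q ∧ t).
  branch 1 (add F t):
    F ((q → s) ∧ q): β-rule — branch into F (q → s)  //  F q.
      branch 1.1 (add F (q → s)):
        F (q → s): α-rule — add T q, F s.
        ○ open, literals {q=true, s=false, t=false}.
      branch 1.2 (add F q):
        ○ open, literals {q=false, t=false}.
  branch 2 (add T ¬(¬q ∧ t)):
    F ((q → s) ∧ q): β-rule — branch into F (q → s)  //  F q.
      branch 2.1 (add F (q → s)):
        F (q → s): α-rule — add T q, F s.
        T ¬(¬q ∧ t): β-rule — branch into F ¬q  //  F t.
          branch 2.1.1 (add F ¬q):
            ○ open, literals {q=true, s=false}.
          branch 2.1.2 (add F t):
            ○ open, literals {q=true, s=false, t=false}.
      branch 2.2 (add F q):
        T ¬(¬q ∧ t): β-rule — branch into F ¬q  //  F t.
          branch 2.2.1 (add F ¬q):
            × closes — contains both q and ¬q.
          branch 2.2.2 (add F t):
            ○ open, literals {q=false, t=false}.
1 branch closed, 5 open.
An open branch gives a countermodel: q=true, s=false, t=false (unmentioned atoms arbitrary); the premises hold there but the conclusion fails.

No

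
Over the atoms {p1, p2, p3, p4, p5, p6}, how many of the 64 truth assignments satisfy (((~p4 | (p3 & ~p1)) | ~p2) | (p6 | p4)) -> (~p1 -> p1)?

Initial set: {((((~p4 | (p3 & ~p1)) | ~p2) | (p6 | p4)) -> (~p1 -> p1))}.
((((~p4 | (p3 & ~p1)) | ~p2) | (p6 | p4)) -> (~p1 -> p1)): β-rule — branch into ~(((~p4 | (p3 & ~p1)) | ~p2) | (p6 | p4))  //  (~p1 -> p1).
  branch 1 (add ~(((~p4 | (p3 & ~p1)) | ~p2) | (p6 | p4))):
    ~(((~p4 | (p3 & ~p1)) | ~p2) | (p6 | p4)): α-rule — add ~((~p4 | (p3 & ~p1)) | ~p2), ~(p6 | p4).
    ~((~p4 | (p3 & ~p1)) | ~p2): α-rule — add ~(~p4 | (p3 & ~p1)), ~~p2.
    ~(p6 | p4): α-rule — add ~p6, ~p4.
    ~(~p4 | (p3 & ~p1)): α-rule — add ~~p4, ~(p3 & ~p1).
    × closes — contains both p4 and ~p4.
  branch 2 (add (~p1 -> p1)):
    (~p1 -> p1): β-rule — branch into ~~p1  //  p1.
      branch 2.1 (add ~~p1):
        ○ open, literals {p1=T}.
      branch 2.2 (add p1):
        ○ open, literals {p1=T}.
1 branch closed, 2 open.
Each open branch fixes some atoms; the unmentioned ones are free. Counting distinct full assignments: branch {p1=T} (p2, p3, p4, p5, p6) contributes 32 new; branch {p1=T} (p2, p3, p4, p5, p6) contributes 0 new. Total: 32.

32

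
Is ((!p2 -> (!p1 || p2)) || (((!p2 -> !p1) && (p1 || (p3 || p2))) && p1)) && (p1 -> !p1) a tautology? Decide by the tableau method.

Not valid

Assume the negation and expand:
Initial set: {F (((!p2 -> (!p1 || p2)) || (((!p2 -> !p1) && (p1 || (p3 || p2))) && p1)) && (p1 -> !p1))}.
F (((!p2 -> (!p1 || p2)) || (((!p2 -> !p1) && (p1 || (p3 || p2))) && p1)) && (p1 -> !p1)): β-rule — branch into F ((!p2 -> (!p1 || p2)) || (((!p2 -> !p1) && (p1 || (p3 || p2))) && p1))  //  F (p1 -> !p1).
  branch 1 (add F ((!p2 -> (!p1 || p2)) || (((!p2 -> !p1) && (p1 || (p3 || p2))) && p1))):
    F ((!p2 -> (!p1 || p2)) || (((!p2 -> !p1) && (p1 || (p3 || p2))) && p1)): α-rule — add F (!p2 -> (!p1 || p2)), F (((!p2 -> !p1) && (p1 || (p3 || p2))) && p1).
    F (!p2 -> (!p1 || p2)): α-rule — add T !p2, F (!p1 || p2).
    F (!p1 || p2): α-rule — add F !p1, F p2.
    F (((!p2 -> !p1) && (p1 || (p3 || p2))) && p1): β-rule — branch into F ((!p2 -> !p1) && (p1 || (p3 || p2)))  //  F p1.
      branch 1.1 (add F ((!p2 -> !p1) && (p1 || (p3 || p2)))):
        F ((!p2 -> !p1) && (p1 || (p3 || p2))): β-rule — branch into F (!p2 -> !p1)  //  F (p1 || (p3 || p2)).
          branch 1.1.1 (add F (!p2 -> !p1)):
            F (!p2 -> !p1): α-rule — add T !p2, F !p1.
            ○ open, literals {p1=1, p2=0}.
          branch 1.1.2 (add F (p1 || (p3 || p2))):
            F (p1 || (p3 || p2)): α-rule — add F p1, F (p3 || p2).
            × closes — contains both p1 and !p1.
      branch 1.2 (add F p1):
        × closes — contains both p1 and !p1.
  branch 2 (add F (p1 -> !p1)):
    F (p1 -> !p1): α-rule — add T p1, F !p1.
    ○ open, literals {p1=1}.
2 branches closed, 2 open.
An open branch gives a countermodel: p1=1, p2=0 (unmentioned atoms arbitrary); under it the original formula is false.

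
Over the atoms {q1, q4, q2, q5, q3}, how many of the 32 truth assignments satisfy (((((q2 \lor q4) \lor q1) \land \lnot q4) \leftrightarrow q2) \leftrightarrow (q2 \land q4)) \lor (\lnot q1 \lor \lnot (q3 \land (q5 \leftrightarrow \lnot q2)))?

29

Initial set: {T ((((((q2 \lor q4) \lor q1) \land \lnot q4) \leftrightarrow q2) \leftrightarrow (q2 \land q4)) \lor (\lnot q1 \lor \lnot (q3 \land (q5 \leftrightarrow \lnot q2))))}.
T ((((((q2 \lor q4) \lor q1) \land \lnot q4) \leftrightarrow q2) \leftrightarrow (q2 \land q4)) \lor (\lnot q1 \lor \lnot (q3 \land (q5 \leftrightarrow \lnot q2)))): β-rule — branch into T (((((q2 \lor q4) \lor q1) \land \lnot q4) \leftrightarrow q2) \leftrightarrow (q2 \land q4))  //  T (\lnot q1 \lor \lnot (q3 \land (q5 \leftrightarrow \lnot q2))).
  branch 1 (add T (((((q2 \lor q4) \lor q1) \land \lnot q4) \leftrightarrow q2) \leftrightarrow (q2 \land q4))):
    T (((((q2 \lor q4) \lor q1) \land \lnot q4) \leftrightarrow q2) \leftrightarrow (q2 \land q4)): β-rule — branch into T ((((q2 \lor q4) \lor q1) \land \lnot q4) \leftrightarrow q2), T (q2 \land q4)  //  F ((((q2 \lor q4) \lor q1) \land \lnot q4) \leftrightarrow q2), F (q2 \land q4).
      branch 1.1 (add T ((((q2 \lor q4) \lor q1) \land \lnot q4) \leftrightarrow q2), T (q2 \land q4)):
        T (q2 \land q4): α-rule — add T q2, T q4.
        T ((((q2 \lor q4) \lor q1) \land \lnot q4) \leftrightarrow q2): β-rule — branch into T (((q2 \lor q4) \lor q1) \land \lnot q4), T q2  //  F (((q2 \lor q4) \lor q1) \land \lnot q4), F q2.
          branch 1.1.1 (add T (((q2 \lor q4) \lor q1) \land \lnot q4), T q2):
            T (((q2 \lor q4) \lor q1) \land \lnot q4): α-rule — add T ((q2 \lor q4) \lor q1), T \lnot q4.
            × closes — contains both q4 and \lnot q4.
          branch 1.1.2 (add F (((q2 \lor q4) \lor q1) \land \lnot q4), F q2):
            × closes — contains both q2 and \lnot q2.
      branch 1.2 (add F ((((q2 \lor q4) \lor q1) \land \lnot q4) \leftrightarrow q2), F (q2 \land q4)):
        F ((((q2 \lor q4) \lor q1) \land \lnot q4) \leftrightarrow q2): β-rule — branch into T (((q2 \lor q4) \lor q1) \land \lnot q4), F q2  //  F (((q2 \lor q4) \lor q1) \land \lnot q4), T q2.
          branch 1.2.1 (add T (((q2 \lor q4) \lor q1) \land \lnot q4), F q2):
            T (((q2 \lor q4) \lor q1) \land \lnot q4): α-rule — add T ((q2 \lor q4) \lor q1), T \lnot q4.
            F (q2 \land q4): β-rule — branch into F q2  //  F q4.
              branch 1.2.1.1 (add F q2):
                T ((q2 \lor q4) \lor q1): β-rule — branch into T (q2 \lor q4)  //  T q1.
                  branch 1.2.1.1.1 (add T (q2 \lor q4)):
                    T (q2 \lor q4): β-rule — branch into T q2  //  T q4.
                      branch 1.2.1.1.1.1 (add T q2):
                        × closes — contains both q2 and \lnot q2.
                      branch 1.2.1.1.1.2 (add T q4):
                        × closes — contains both q4 and \lnot q4.
                  branch 1.2.1.1.2 (add T q1):
                    ○ open, literals {q1=true, q2=false, q4=false}.
              branch 1.2.1.2 (add F q4):
                T ((q2 \lor q4) \lor q1): β-rule — branch into T (q2 \lor q4)  //  T q1.
                  branch 1.2.1.2.1 (add T (q2 \lor q4)):
                    T (q2 \lor q4): β-rule — branch into T q2  //  T q4.
                      branch 1.2.1.2.1.1 (add T q2):
                        × closes — contains both q2 and \lnot q2.
                      branch 1.2.1.2.1.2 (add T q4):
                        × closes — contains both q4 and \lnot q4.
                  branch 1.2.1.2.2 (add T q1):
                    ○ open, literals {q1=true, q2=false, q4=false}.
          branch 1.2.2 (add F (((q2 \lor q4) \lor q1) \land \lnot q4), T q2):
            F (q2 \land q4): β-rule — branch into F q2  //  F q4.
              branch 1.2.2.1 (add F q2):
                × closes — contains both q2 and \lnot q2.
              branch 1.2.2.2 (add F q4):
                F (((q2 \lor q4) \lor q1) \land \lnot q4): β-rule — branch into F ((q2 \lor q4) \lor q1)  //  F \lnot q4.
                  branch 1.2.2.2.1 (add F ((q2 \lor q4) \lor q1)):
                    F ((q2 \lor q4) \lor q1): α-rule — add F (q2 \lor q4), F q1.
                    F (q2 \lor q4): α-rule — add F q2, F q4.
                    × closes — contains both q2 and \lnot q2.
                  branch 1.2.2.2.2 (add F \lnot q4):
                    × closes — contains both q4 and \lnot q4.
  branch 2 (add T (\lnot q1 \lor \lnot (q3 \land (q5 \leftrightarrow \lnot q2)))):
    T (\lnot q1 \lor \lnot (q3 \land (q5 \leftrightarrow \lnot q2))): β-rule — branch into T \lnot q1  //  T \lnot (q3 \land (q5 \leftrightarrow \lnot q2)).
      branch 2.1 (add T \lnot q1):
        ○ open, literals {q1=false}.
      branch 2.2 (add T \lnot (q3 \land (q5 \leftrightarrow \lnot q2))):
        T \lnot (q3 \land (q5 \leftrightarrow \lnot q2)): β-rule — branch into F q3  //  F (q5 \leftrightarrow \lnot q2).
          branch 2.2.1 (add F q3):
            ○ open, literals {q3=false}.
          branch 2.2.2 (add F (q5 \leftrightarrow \lnot q2)):
            F (q5 \leftrightarrow \lnot q2): β-rule — branch into T q5, F \lnot q2  //  F q5, T \lnot q2.
              branch 2.2.2.1 (add T q5, F \lnot q2):
                ○ open, literals {q2=true, q5=true}.
              branch 2.2.2.2 (add F q5, T \lnot q2):
                ○ open, literals {q2=false, q5=false}.
9 branches closed, 6 open.
Each open branch fixes some atoms; the unmentioned ones are free. Counting distinct full assignments: branch {q1=true, q2=false, q4=false} (q5, q3) contributes 4 new; branch {q1=true, q2=false, q4=false} (q5, q3) contributes 0 new; branch {q1=false} (q4, q2, q5, q3) contributes 16 new; branch {q3=false} (q1, q4, q2, q5) contributes 6 new; branch {q2=true, q5=true} (q1, q4, q3) contributes 2 new; branch {q2=false, q5=false} (q1, q4, q3) contributes 1 new. Total: 29.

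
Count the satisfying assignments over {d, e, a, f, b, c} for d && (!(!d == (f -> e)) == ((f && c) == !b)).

16

Initial set: {(d && (!(!d == (f -> e)) == ((f && c) == !b)))}.
(d && (!(!d == (f -> e)) == ((f && c) == !b))): α-rule — add d, (!(!d == (f -> e)) == ((f && c) == !b)).
(!(!d == (f -> e)) == ((f && c) == !b)): β-rule — branch into !(!d == (f -> e)), ((f && c) == !b)  //  !!(!d == (f -> e)), !((f && c) == !b).
  branch 1 (add !(!d == (f -> e)), ((f && c) == !b)):
    !(!d == (f -> e)): β-rule — branch into !d, !(f -> e)  //  !!d, (f -> e).
      branch 1.1 (add !d, !(f -> e)):
        × closes — contains both d and !d.
      branch 1.2 (add !!d, (f -> e)):
        ((f && c) == !b): β-rule — branch into (f && c), !b  //  !(f && c), !!b.
          branch 1.2.1 (add (f && c), !b):
            (f && c): α-rule — add f, c.
            (f -> e): β-rule — branch into !f  //  e.
              branch 1.2.1.1 (add !f):
                × closes — contains both f and !f.
              branch 1.2.1.2 (add e):
                ○ open, literals {b=F, c=T, d=T, e=T, f=T}.
          branch 1.2.2 (add !(f && c), !!b):
            (f -> e): β-rule — branch into !f  //  e.
              branch 1.2.2.1 (add !f):
                !(f && c): β-rule — branch into !f  //  !c.
                  branch 1.2.2.1.1 (add !f):
                    ○ open, literals {b=T, d=T, f=F}.
                  branch 1.2.2.1.2 (add !c):
                    ○ open, literals {b=T, c=F, d=T, f=F}.
              branch 1.2.2.2 (add e):
                !(f && c): β-rule — branch into !f  //  !c.
                  branch 1.2.2.2.1 (add !f):
                    ○ open, literals {b=T, d=T, e=T, f=F}.
                  branch 1.2.2.2.2 (add !c):
                    ○ open, literals {b=T, c=F, d=T, e=T}.
  branch 2 (add !!(!d == (f -> e)), !((f && c) == !b)):
    !!(!d == (f -> e)): β-rule — branch into !d, (f -> e)  //  !!d, !(f -> e).
      branch 2.1 (add !d, (f -> e)):
        × closes — contains both d and !d.
      branch 2.2 (add !!d, !(f -> e)):
        !(f -> e): α-rule — add f, !e.
        !((f && c) == !b): β-rule — branch into (f && c), !!b  //  !(f && c), !b.
          branch 2.2.1 (add (f && c), !!b):
            (f && c): α-rule — add f, c.
            ○ open, literals {b=T, c=T, d=T, e=F, f=T}.
          branch 2.2.2 (add !(f && c), !b):
            !(f && c): β-rule — branch into !f  //  !c.
              branch 2.2.2.1 (add !f):
                × closes — contains both f and !f.
              branch 2.2.2.2 (add !c):
                ○ open, literals {b=F, c=F, d=T, e=F, f=T}.
4 branches closed, 7 open.
Each open branch fixes some atoms; the unmentioned ones are free. Counting distinct full assignments: branch {b=F, c=T, d=T, e=T, f=T} (a) contributes 2 new; branch {b=T, d=T, f=F} (e, a, c) contributes 8 new; branch {b=T, c=F, d=T, f=F} (e, a) contributes 0 new; branch {b=T, d=T, e=T, f=F} (a, c) contributes 0 new; branch {b=T, c=F, d=T, e=T} (a, f) contributes 2 new; branch {b=T, c=T, d=T, e=F, f=T} (a) contributes 2 new; branch {b=F, c=F, d=T, e=F, f=T} (a) contributes 2 new. Total: 16.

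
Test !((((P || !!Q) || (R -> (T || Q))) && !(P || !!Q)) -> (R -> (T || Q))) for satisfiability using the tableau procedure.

Unsatisfiable

Initial set: {!((((P || !!Q) || (R -> (T || Q))) && !(P || !!Q)) -> (R -> (T || Q)))}.
!((((P || !!Q) || (R -> (T || Q))) && !(P || !!Q)) -> (R -> (T || Q))): α-rule — add (((P || !!Q) || (R -> (T || Q))) && !(P || !!Q)), !(R -> (T || Q)).
(((P || !!Q) || (R -> (T || Q))) && !(P || !!Q)): α-rule — add ((P || !!Q) || (R -> (T || Q))), !(P || !!Q).
!(R -> (T || Q)): α-rule — add R, !(T || Q).
!(P || !!Q): α-rule — add !P, !!!Q.
!(T || Q): α-rule — add !T, !Q.
!!!Q: drop double negation, giving !Q.
((P || !!Q) || (R -> (T || Q))): β-rule — branch into (P || !!Q)  //  (R -> (T || Q)).
  branch 1 (add (P || !!Q)):
    (P || !!Q): β-rule — branch into P  //  !!Q.
      branch 1.1 (add P):
        × closes — contains both P and !P.
      branch 1.2 (add !!Q):
        !!Q: drop double negation, giving Q.
        × closes — contains both Q and !Q.
  branch 2 (add (R -> (T || Q))):
    (R -> (T || Q)): β-rule — branch into !R  //  (T || Q).
      branch 2.1 (add !R):
        × closes — contains both R and !R.
      branch 2.2 (add (T || Q)):
        (T || Q): β-rule — branch into T  //  Q.
          branch 2.2.1 (add T):
            × closes — contains both T and !T.
          branch 2.2.2 (add Q):
            × closes — contains both Q and !Q.
All 5 branches close.
Every branch closed; the formula is unsatisfiable.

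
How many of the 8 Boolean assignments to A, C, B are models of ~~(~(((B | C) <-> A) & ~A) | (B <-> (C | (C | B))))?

Initial set: {~~(~(((B | C) <-> A) & ~A) | (B <-> (C | (C | B))))}.
~~(~(((B | C) <-> A) & ~A) | (B <-> (C | (C | B)))): drop double negation, giving (~(((B | C) <-> A) & ~A) | (B <-> (C | (C | B)))).
(~(((B | C) <-> A) & ~A) | (B <-> (C | (C | B)))): β-rule — branch into ~(((B | C) <-> A) & ~A)  //  (B <-> (C | (C | B))).
  branch 1 (add ~(((B | C) <-> A) & ~A)):
    ~(((B | C) <-> A) & ~A): β-rule — branch into ~((B | C) <-> A)  //  ~~A.
      branch 1.1 (add ~((B | C) <-> A)):
        ~((B | C) <-> A): β-rule — branch into (B | C), ~A  //  ~(B | C), A.
          branch 1.1.1 (add (B | C), ~A):
            (B | C): β-rule — branch into B  //  C.
              branch 1.1.1.1 (add B):
                ○ open, literals {A=false, B=true}.
              branch 1.1.1.2 (add C):
                ○ open, literals {A=false, C=true}.
          branch 1.1.2 (add ~(B | C), A):
            ~(B | C): α-rule — add ~B, ~C.
            ○ open, literals {A=true, B=false, C=false}.
      branch 1.2 (add ~~A):
        ○ open, literals {A=true}.
  branch 2 (add (B <-> (C | (C | B)))):
    (B <-> (C | (C | B))): β-rule — branch into B, (C | (C | B))  //  ~B, ~(C | (C | B)).
      branch 2.1 (add B, (C | (C | B))):
        (C | (C | B)): β-rule — branch into C  //  (C | B).
          branch 2.1.1 (add C):
            ○ open, literals {B=true, C=true}.
          branch 2.1.2 (add (C | B)):
            (C | B): β-rule — branch into C  //  B.
              branch 2.1.2.1 (add C):
                ○ open, literals {B=true, C=true}.
              branch 2.1.2.2 (add B):
                ○ open, literals {B=true}.
      branch 2.2 (add ~B, ~(C | (C | B))):
        ~(C | (C | B)): α-rule — add ~C, ~(C | B).
        ~(C | B): α-rule — add ~C, ~B.
        ○ open, literals {B=false, C=false}.
0 branches closed, 8 open.
Each open branch fixes some atoms; the unmentioned ones are free. Counting distinct full assignments: branch {A=false, B=true} (C) contributes 2 new; branch {A=false, C=true} (B) contributes 1 new; branch {A=true, B=false, C=false} (none free) contributes 1 new; branch {A=true} (C, B) contributes 3 new; branch {B=true, C=true} (A) contributes 0 new; branch {B=true, C=true} (A) contributes 0 new; branch {B=true} (A, C) contributes 0 new; branch {B=false, C=false} (A) contributes 1 new. Total: 8.

8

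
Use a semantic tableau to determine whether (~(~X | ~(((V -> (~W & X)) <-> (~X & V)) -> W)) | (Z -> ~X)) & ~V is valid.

Not valid

Assume the negation and expand:
Initial set: {~((~(~X | ~(((V -> (~W & X)) <-> (~X & V)) -> W)) | (Z -> ~X)) & ~V)}.
~((~(~X | ~(((V -> (~W & X)) <-> (~X & V)) -> W)) | (Z -> ~X)) & ~V): β-rule — branch into ~(~(~X | ~(((V -> (~W & X)) <-> (~X & V)) -> W)) | (Z -> ~X))  //  ~~V.
  branch 1 (add ~(~(~X | ~(((V -> (~W & X)) <-> (~X & V)) -> W)) | (Z -> ~X))):
    ~(~(~X | ~(((V -> (~W & X)) <-> (~X & V)) -> W)) | (Z -> ~X)): α-rule — add ~~(~X | ~(((V -> (~W & X)) <-> (~X & V)) -> W)), ~(Z -> ~X).
    ~(Z -> ~X): α-rule — add Z, ~~X.
    ~~(~X | ~(((V -> (~W & X)) <-> (~X & V)) -> W)): β-rule — branch into ~X  //  ~(((V -> (~W & X)) <-> (~X & V)) -> W).
      branch 1.1 (add ~X):
        × closes — contains both X and ~X.
      branch 1.2 (add ~(((V -> (~W & X)) <-> (~X & V)) -> W)):
        ~(((V -> (~W & X)) <-> (~X & V)) -> W): α-rule — add ((V -> (~W & X)) <-> (~X & V)), ~W.
        ((V -> (~W & X)) <-> (~X & V)): β-rule — branch into (V -> (~W & X)), (~X & V)  //  ~(V -> (~W & X)), ~(~X & V).
          branch 1.2.1 (add (V -> (~W & X)), (~X & V)):
            (~X & V): α-rule — add ~X, V.
            × closes — contains both X and ~X.
          branch 1.2.2 (add ~(V -> (~W & X)), ~(~X & V)):
            ~(V -> (~W & X)): α-rule — add V, ~(~W & X).
            ~(~X & V): β-rule — branch into ~~X  //  ~V.
              branch 1.2.2.1 (add ~~X):
                ~(~W & X): β-rule — branch into ~~W  //  ~X.
                  branch 1.2.2.1.1 (add ~~W):
                    × closes — contains both W and ~W.
                  branch 1.2.2.1.2 (add ~X):
                    × closes — contains both X and ~X.
              branch 1.2.2.2 (add ~V):
                × closes — contains both V and ~V.
  branch 2 (add ~~V):
    ○ open, literals {V=1}.
5 branches closed, 1 open.
An open branch gives a countermodel: V=1 (unmentioned atoms arbitrary); under it the original formula is false.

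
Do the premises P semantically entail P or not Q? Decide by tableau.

Initial set: {P; not (P or not Q)}.
not (P or not Q): α-rule — add not P, not not Q.
× closes — contains both P and not P.
All 1 branch closes.
Every branch closed, so the premises entail the conclusion.

Yes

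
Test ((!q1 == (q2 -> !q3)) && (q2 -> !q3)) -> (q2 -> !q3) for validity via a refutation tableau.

Assume the negation and expand:
Initial set: {!(((!q1 == (q2 -> !q3)) && (q2 -> !q3)) -> (q2 -> !q3))}.
!(((!q1 == (q2 -> !q3)) && (q2 -> !q3)) -> (q2 -> !q3)): α-rule — add ((!q1 == (q2 -> !q3)) && (q2 -> !q3)), !(q2 -> !q3).
((!q1 == (q2 -> !q3)) && (q2 -> !q3)): α-rule — add (!q1 == (q2 -> !q3)), (q2 -> !q3).
!(q2 -> !q3): α-rule — add q2, !!q3.
(!q1 == (q2 -> !q3)): β-rule — branch into !q1, (q2 -> !q3)  //  !!q1, !(q2 -> !q3).
  branch 1 (add !q1, (q2 -> !q3)):
    (q2 -> !q3): β-rule — branch into !q2  //  !q3.
      branch 1.1 (add !q2):
        × closes — contains both q2 and !q2.
      branch 1.2 (add !q3):
        × closes — contains both q3 and !q3.
  branch 2 (add !!q1, !(q2 -> !q3)):
    !(q2 -> !q3): α-rule — add q2, !!q3.
    (q2 -> !q3): β-rule — branch into !q2  //  !q3.
      branch 2.1 (add !q2):
        × closes — contains both q2 and !q2.
      branch 2.2 (add !q3):
        × closes — contains both q3 and !q3.
All 4 branches close.
Every branch closed, so the negation is unsatisfiable and the formula is valid.

Valid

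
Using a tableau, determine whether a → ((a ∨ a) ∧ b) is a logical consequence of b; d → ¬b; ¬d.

Yes

Initial set: {T b; T (d → ¬b); T ¬d; F (a → ((a ∨ a) ∧ b))}.
F (a → ((a ∨ a) ∧ b)): α-rule — add T a, F ((a ∨ a) ∧ b).
T (d → ¬b): β-rule — branch into F d  //  T ¬b.
  branch 1 (add F d):
    F ((a ∨ a) ∧ b): β-rule — branch into F (a ∨ a)  //  F b.
      branch 1.1 (add F (a ∨ a)):
        F (a ∨ a): α-rule — add F a, F a.
        × closes — contains both a and ¬a.
      branch 1.2 (add F b):
        × closes — contains both b and ¬b.
  branch 2 (add T ¬b):
    × closes — contains both b and ¬b.
All 3 branches close.
Every branch closed, so the premises entail the conclusion.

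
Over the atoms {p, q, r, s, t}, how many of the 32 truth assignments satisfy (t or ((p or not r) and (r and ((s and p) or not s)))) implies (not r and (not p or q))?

Initial set: {((t or ((p or not r) and (r and ((s and p) or not s)))) implies (not r and (not p or q)))}.
((t or ((p or not r) and (r and ((s and p) or not s)))) implies (not r and (not p or q))): β-rule — branch into not (t or ((p or not r) and (r and ((s and p) or not s))))  //  (not r and (not p or q)).
  branch 1 (add not (t or ((p or not r) and (r and ((s and p) or not s))))):
    not (t or ((p or not r) and (r and ((s and p) or not s)))): α-rule — add not t, not ((p or not r) and (r and ((s and p) or not s))).
    not ((p or not r) and (r and ((s and p) or not s))): β-rule — branch into not (p or not r)  //  not (r and ((s and p) or not s)).
      branch 1.1 (add not (p or not r)):
        not (p or not r): α-rule — add not p, not not r.
        ○ open, literals {p=false, r=true, t=false}.
      branch 1.2 (add not (r and ((s and p) or not s))):
        not (r and ((s and p) or not s)): β-rule — branch into not r  //  not ((s and p) or not s).
          branch 1.2.1 (add not r):
            ○ open, literals {r=false, t=false}.
          branch 1.2.2 (add not ((s and p) or not s)):
            not ((s and p) or not s): α-rule — add not (s and p), not not s.
            not (s and p): β-rule — branch into not s  //  not p.
              branch 1.2.2.1 (add not s):
                × closes — contains both s and not s.
              branch 1.2.2.2 (add not p):
                ○ open, literals {p=false, s=true, t=false}.
  branch 2 (add (not r and (not p or q))):
    (not r and (not p or q)): α-rule — add not r, (not p or q).
    (not p or q): β-rule — branch into not p  //  q.
      branch 2.1 (add not p):
        ○ open, literals {p=false, r=false}.
      branch 2.2 (add q):
        ○ open, literals {q=true, r=false}.
1 branch closed, 5 open.
Each open branch fixes some atoms; the unmentioned ones are free. Counting distinct full assignments: branch {p=false, r=true, t=false} (q, s) contributes 4 new; branch {r=false, t=false} (p, q, s) contributes 8 new; branch {p=false, s=true, t=false} (q, r) contributes 0 new; branch {p=false, r=false} (q, s, t) contributes 4 new; branch {q=true, r=false} (p, s, t) contributes 2 new. Total: 18.

18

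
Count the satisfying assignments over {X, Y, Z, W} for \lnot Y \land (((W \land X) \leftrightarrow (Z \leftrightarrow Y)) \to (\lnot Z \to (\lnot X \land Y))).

Initial set: {(\lnot Y \land (((W \land X) \leftrightarrow (Z \leftrightarrow Y)) \to (\lnot Z \to (\lnot X \land Y))))}.
(\lnot Y \land (((W \land X) \leftrightarrow (Z \leftrightarrow Y)) \to (\lnot Z \to (\lnot X \land Y)))): α-rule — add \lnot Y, (((W \land X) \leftrightarrow (Z \leftrightarrow Y)) \to (\lnot Z \to (\lnot X \land Y))).
(((W \land X) \leftrightarrow (Z \leftrightarrow Y)) \to (\lnot Z \to (\lnot X \land Y))): β-rule — branch into \lnot ((W \land X) \leftrightarrow (Z \leftrightarrow Y))  //  (\lnot Z \to (\lnot X \land Y)).
  branch 1 (add \lnot ((W \land X) \leftrightarrow (Z \leftrightarrow Y))):
    \lnot ((W \land X) \leftrightarrow (Z \leftrightarrow Y)): β-rule — branch into (W \land X), \lnot (Z \leftrightarrow Y)  //  \lnot (W \land X), (Z \leftrightarrow Y).
      branch 1.1 (add (W \land X), \lnot (Z \leftrightarrow Y)):
        (W \land X): α-rule — add W, X.
        \lnot (Z \leftrightarrow Y): β-rule — branch into Z, \lnot Y  //  \lnot Z, Y.
          branch 1.1.1 (add Z, \lnot Y):
            ○ open, literals {W=T, X=T, Y=F, Z=T}.
          branch 1.1.2 (add \lnot Z, Y):
            × closes — contains both Y and \lnot Y.
      branch 1.2 (add \lnot (W \land X), (Z \leftrightarrow Y)):
        \lnot (W \land X): β-rule — branch into \lnot W  //  \lnot X.
          branch 1.2.1 (add \lnot W):
            (Z \leftrightarrow Y): β-rule — branch into Z, Y  //  \lnot Z, \lnot Y.
              branch 1.2.1.1 (add Z, Y):
                × closes — contains both Y and \lnot Y.
              branch 1.2.1.2 (add \lnot Z, \lnot Y):
                ○ open, literals {W=F, Y=F, Z=F}.
          branch 1.2.2 (add \lnot X):
            (Z \leftrightarrow Y): β-rule — branch into Z, Y  //  \lnot Z, \lnot Y.
              branch 1.2.2.1 (add Z, Y):
                × closes — contains both Y and \lnot Y.
              branch 1.2.2.2 (add \lnot Z, \lnot Y):
                ○ open, literals {X=F, Y=F, Z=F}.
  branch 2 (add (\lnot Z \to (\lnot X \land Y))):
    (\lnot Z \to (\lnot X \land Y)): β-rule — branch into \lnot \lnot Z  //  (\lnot X \land Y).
      branch 2.1 (add \lnot \lnot Z):
        ○ open, literals {Y=F, Z=T}.
      branch 2.2 (add (\lnot X \land Y)):
        (\lnot X \land Y): α-rule — add \lnot X, Y.
        × closes — contains both Y and \lnot Y.
4 branches closed, 4 open.
Each open branch fixes some atoms; the unmentioned ones are free. Counting distinct full assignments: branch {W=T, X=T, Y=F, Z=T} (none free) contributes 1 new; branch {W=F, Y=F, Z=F} (X) contributes 2 new; branch {X=F, Y=F, Z=F} (W) contributes 1 new; branch {Y=F, Z=T} (X, W) contributes 3 new. Total: 7.

7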